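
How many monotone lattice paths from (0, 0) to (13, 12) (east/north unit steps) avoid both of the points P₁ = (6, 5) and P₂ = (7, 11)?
Number of paths = 3414586

Inclusion–exclusion. Total paths: C(25, 13) = 5200300. Through P₁: C(11, 6)·C(14, 7) = 1585584. Through P₂: C(18, 7)·C(7, 6) = 222768. Since P₁ is strictly southwest of P₂, a monotone path through both must visit P₁ then P₂; paths through both = C(11, 6)·C(7, 1)·C(7, 6) = 22638. Avoid both = 5200300 − 1585584 − 222768 + 22638 = 3414586.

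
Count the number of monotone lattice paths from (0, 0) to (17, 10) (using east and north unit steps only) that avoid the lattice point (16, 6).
Number of paths = 8063220

Total paths from (0, 0) to (17, 10): C(27, 17) = 8436285. Paths through (16, 6): (paths (0, 0) → (16, 6)) × (paths (16, 6) → (17, 10)) = C(22, 16) · C(5, 1) = 74613 · 5 = 373065. Avoidance count = 8436285 − 373065 = 8063220.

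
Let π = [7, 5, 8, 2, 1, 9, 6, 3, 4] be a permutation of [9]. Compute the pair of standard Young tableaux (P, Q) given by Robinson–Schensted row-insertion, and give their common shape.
P = [1, 3, 4] / [2, 6, 9] / [5, 8] / [7];  Q = [1, 3, 6] / [2, 7, 9] / [4, 8] / [5];  common shape = (3, 3, 2, 1)

Row-insert the values π_1, π_2, … into P one at a time, bumping the leftmost entry strictly greater than the inserted value down to the next row. The recording tableau Q records, in position (i, j), the step at which that cell was added to P.
  Insert 7 (step 1): P = [7];  Q = [1]
  Insert 5 (step 2): P = [5] / [7];  Q = [1] / [2]
  Insert 8 (step 3): P = [5, 8] / [7];  Q = [1, 3] / [2]
  Insert 2 (step 4): P = [2, 8] / [5] / [7];  Q = [1, 3] / [2] / [4]
  Insert 1 (step 5): P = [1, 8] / [2] / [5] / [7];  Q = [1, 3] / [2] / [4] / [5]
  Insert 9 (step 6): P = [1, 8, 9] / [2] / [5] / [7];  Q = [1, 3, 6] / [2] / [4] / [5]
  Insert 6 (step 7): P = [1, 6, 9] / [2, 8] / [5] / [7];  Q = [1, 3, 6] / [2, 7] / [4] / [5]
  Insert 3 (step 8): P = [1, 3, 9] / [2, 6] / [5, 8] / [7];  Q = [1, 3, 6] / [2, 7] / [4, 8] / [5]
  Insert 4 (step 9): P = [1, 3, 4] / [2, 6, 9] / [5, 8] / [7];  Q = [1, 3, 6] / [2, 7, 9] / [4, 8] / [5]
Final shape: (3, 3, 2, 1).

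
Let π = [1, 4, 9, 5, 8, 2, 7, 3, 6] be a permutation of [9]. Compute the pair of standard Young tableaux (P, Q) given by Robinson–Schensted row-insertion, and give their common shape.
P = [1, 2, 3, 6] / [4, 5, 7] / [8] / [9];  Q = [1, 2, 3, 5] / [4, 7, 9] / [6] / [8];  common shape = (4, 3, 1, 1)

Row-insert the values π_1, π_2, … into P one at a time, bumping the leftmost entry strictly greater than the inserted value down to the next row. The recording tableau Q records, in position (i, j), the step at which that cell was added to P.
  Insert 1 (step 1): P = [1];  Q = [1]
  Insert 4 (step 2): P = [1, 4];  Q = [1, 2]
  Insert 9 (step 3): P = [1, 4, 9];  Q = [1, 2, 3]
  Insert 5 (step 4): P = [1, 4, 5] / [9];  Q = [1, 2, 3] / [4]
  Insert 8 (step 5): P = [1, 4, 5, 8] / [9];  Q = [1, 2, 3, 5] / [4]
  Insert 2 (step 6): P = [1, 2, 5, 8] / [4] / [9];  Q = [1, 2, 3, 5] / [4] / [6]
  Insert 7 (step 7): P = [1, 2, 5, 7] / [4, 8] / [9];  Q = [1, 2, 3, 5] / [4, 7] / [6]
  Insert 3 (step 8): P = [1, 2, 3, 7] / [4, 5] / [8] / [9];  Q = [1, 2, 3, 5] / [4, 7] / [6] / [8]
  Insert 6 (step 9): P = [1, 2, 3, 6] / [4, 5, 7] / [8] / [9];  Q = [1, 2, 3, 5] / [4, 7, 9] / [6] / [8]
Final shape: (4, 3, 1, 1).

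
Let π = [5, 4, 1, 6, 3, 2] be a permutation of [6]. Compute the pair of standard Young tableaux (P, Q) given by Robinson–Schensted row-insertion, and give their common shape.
P = [1, 2] / [3, 6] / [4] / [5];  Q = [1, 4] / [2, 5] / [3] / [6];  common shape = (2, 2, 1, 1)

Row-insert the values π_1, π_2, … into P one at a time, bumping the leftmost entry strictly greater than the inserted value down to the next row. The recording tableau Q records, in position (i, j), the step at which that cell was added to P.
  Insert 5 (step 1): P = [5];  Q = [1]
  Insert 4 (step 2): P = [4] / [5];  Q = [1] / [2]
  Insert 1 (step 3): P = [1] / [4] / [5];  Q = [1] / [2] / [3]
  Insert 6 (step 4): P = [1, 6] / [4] / [5];  Q = [1, 4] / [2] / [3]
  Insert 3 (step 5): P = [1, 3] / [4, 6] / [5];  Q = [1, 4] / [2, 5] / [3]
  Insert 2 (step 6): P = [1, 2] / [3, 6] / [4] / [5];  Q = [1, 4] / [2, 5] / [3] / [6]
Final shape: (2, 2, 1, 1).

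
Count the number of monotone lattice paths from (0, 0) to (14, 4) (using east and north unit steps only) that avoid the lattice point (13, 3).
Number of paths = 1940

Total paths from (0, 0) to (14, 4): C(18, 14) = 3060. Paths through (13, 3): (paths (0, 0) → (13, 3)) × (paths (13, 3) → (14, 4)) = C(16, 13) · C(2, 1) = 560 · 2 = 1120. Avoidance count = 3060 − 1120 = 1940.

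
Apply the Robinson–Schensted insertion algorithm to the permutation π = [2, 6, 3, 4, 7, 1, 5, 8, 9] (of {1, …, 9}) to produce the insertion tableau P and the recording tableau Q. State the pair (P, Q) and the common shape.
P = [1, 3, 4, 5, 8, 9] / [2, 7] / [6];  Q = [1, 2, 4, 5, 8, 9] / [3, 7] / [6];  common shape = (6, 2, 1)

Row-insert the values π_1, π_2, … into P one at a time, bumping the leftmost entry strictly greater than the inserted value down to the next row. The recording tableau Q records, in position (i, j), the step at which that cell was added to P.
  Insert 2 (step 1): P = [2];  Q = [1]
  Insert 6 (step 2): P = [2, 6];  Q = [1, 2]
  Insert 3 (step 3): P = [2, 3] / [6];  Q = [1, 2] / [3]
  Insert 4 (step 4): P = [2, 3, 4] / [6];  Q = [1, 2, 4] / [3]
  Insert 7 (step 5): P = [2, 3, 4, 7] / [6];  Q = [1, 2, 4, 5] / [3]
  Insert 1 (step 6): P = [1, 3, 4, 7] / [2] / [6];  Q = [1, 2, 4, 5] / [3] / [6]
  Insert 5 (step 7): P = [1, 3, 4, 5] / [2, 7] / [6];  Q = [1, 2, 4, 5] / [3, 7] / [6]
  Insert 8 (step 8): P = [1, 3, 4, 5, 8] / [2, 7] / [6];  Q = [1, 2, 4, 5, 8] / [3, 7] / [6]
  Insert 9 (step 9): P = [1, 3, 4, 5, 8, 9] / [2, 7] / [6];  Q = [1, 2, 4, 5, 8, 9] / [3, 7] / [6]
Final shape: (6, 2, 1).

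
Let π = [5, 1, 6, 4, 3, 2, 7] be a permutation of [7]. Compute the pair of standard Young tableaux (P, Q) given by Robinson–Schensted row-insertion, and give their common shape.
P = [1, 2, 7] / [3, 6] / [4] / [5];  Q = [1, 3, 7] / [2, 4] / [5] / [6];  common shape = (3, 2, 1, 1)

Row-insert the values π_1, π_2, … into P one at a time, bumping the leftmost entry strictly greater than the inserted value down to the next row. The recording tableau Q records, in position (i, j), the step at which that cell was added to P.
  Insert 5 (step 1): P = [5];  Q = [1]
  Insert 1 (step 2): P = [1] / [5];  Q = [1] / [2]
  Insert 6 (step 3): P = [1, 6] / [5];  Q = [1, 3] / [2]
  Insert 4 (step 4): P = [1, 4] / [5, 6];  Q = [1, 3] / [2, 4]
  Insert 3 (step 5): P = [1, 3] / [4, 6] / [5];  Q = [1, 3] / [2, 4] / [5]
  Insert 2 (step 6): P = [1, 2] / [3, 6] / [4] / [5];  Q = [1, 3] / [2, 4] / [5] / [6]
  Insert 7 (step 7): P = [1, 2, 7] / [3, 6] / [4] / [5];  Q = [1, 3, 7] / [2, 4] / [5] / [6]
Final shape: (3, 2, 1, 1).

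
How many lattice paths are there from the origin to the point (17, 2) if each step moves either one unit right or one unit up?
Number of paths = 171

A monotone lattice path from (0, 0) to (17, 2) consists of 17 east steps and 2 north steps in some order, so it is determined by which 17 of the 19 steps are east. The count is C(19, 17) = 171.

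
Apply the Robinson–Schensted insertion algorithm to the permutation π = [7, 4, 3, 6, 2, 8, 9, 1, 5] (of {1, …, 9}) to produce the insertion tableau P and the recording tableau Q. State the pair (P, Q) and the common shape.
P = [1, 5, 8, 9] / [2, 6] / [3] / [4] / [7];  Q = [1, 4, 6, 7] / [2, 9] / [3] / [5] / [8];  common shape = (4, 2, 1, 1, 1)

Row-insert the values π_1, π_2, … into P one at a time, bumping the leftmost entry strictly greater than the inserted value down to the next row. The recording tableau Q records, in position (i, j), the step at which that cell was added to P.
  Insert 7 (step 1): P = [7];  Q = [1]
  Insert 4 (step 2): P = [4] / [7];  Q = [1] / [2]
  Insert 3 (step 3): P = [3] / [4] / [7];  Q = [1] / [2] / [3]
  Insert 6 (step 4): P = [3, 6] / [4] / [7];  Q = [1, 4] / [2] / [3]
  Insert 2 (step 5): P = [2, 6] / [3] / [4] / [7];  Q = [1, 4] / [2] / [3] / [5]
  Insert 8 (step 6): P = [2, 6, 8] / [3] / [4] / [7];  Q = [1, 4, 6] / [2] / [3] / [5]
  Insert 9 (step 7): P = [2, 6, 8, 9] / [3] / [4] / [7];  Q = [1, 4, 6, 7] / [2] / [3] / [5]
  Insert 1 (step 8): P = [1, 6, 8, 9] / [2] / [3] / [4] / [7];  Q = [1, 4, 6, 7] / [2] / [3] / [5] / [8]
  Insert 5 (step 9): P = [1, 5, 8, 9] / [2, 6] / [3] / [4] / [7];  Q = [1, 4, 6, 7] / [2, 9] / [3] / [5] / [8]
Final shape: (4, 2, 1, 1, 1).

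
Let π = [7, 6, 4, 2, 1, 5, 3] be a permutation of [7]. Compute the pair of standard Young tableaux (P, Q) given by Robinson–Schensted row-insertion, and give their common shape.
P = [1, 3] / [2, 5] / [4] / [6] / [7];  Q = [1, 6] / [2, 7] / [3] / [4] / [5];  common shape = (2, 2, 1, 1, 1)

Row-insert the values π_1, π_2, … into P one at a time, bumping the leftmost entry strictly greater than the inserted value down to the next row. The recording tableau Q records, in position (i, j), the step at which that cell was added to P.
  Insert 7 (step 1): P = [7];  Q = [1]
  Insert 6 (step 2): P = [6] / [7];  Q = [1] / [2]
  Insert 4 (step 3): P = [4] / [6] / [7];  Q = [1] / [2] / [3]
  Insert 2 (step 4): P = [2] / [4] / [6] / [7];  Q = [1] / [2] / [3] / [4]
  Insert 1 (step 5): P = [1] / [2] / [4] / [6] / [7];  Q = [1] / [2] / [3] / [4] / [5]
  Insert 5 (step 6): P = [1, 5] / [2] / [4] / [6] / [7];  Q = [1, 6] / [2] / [3] / [4] / [5]
  Insert 3 (step 7): P = [1, 3] / [2, 5] / [4] / [6] / [7];  Q = [1, 6] / [2, 7] / [3] / [4] / [5]
Final shape: (2, 2, 1, 1, 1).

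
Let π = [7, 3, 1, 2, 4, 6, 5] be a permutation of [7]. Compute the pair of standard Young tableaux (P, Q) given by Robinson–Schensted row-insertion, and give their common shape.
P = [1, 2, 4, 5] / [3, 6] / [7];  Q = [1, 4, 5, 6] / [2, 7] / [3];  common shape = (4, 2, 1)

Row-insert the values π_1, π_2, … into P one at a time, bumping the leftmost entry strictly greater than the inserted value down to the next row. The recording tableau Q records, in position (i, j), the step at which that cell was added to P.
  Insert 7 (step 1): P = [7];  Q = [1]
  Insert 3 (step 2): P = [3] / [7];  Q = [1] / [2]
  Insert 1 (step 3): P = [1] / [3] / [7];  Q = [1] / [2] / [3]
  Insert 2 (step 4): P = [1, 2] / [3] / [7];  Q = [1, 4] / [2] / [3]
  Insert 4 (step 5): P = [1, 2, 4] / [3] / [7];  Q = [1, 4, 5] / [2] / [3]
  Insert 6 (step 6): P = [1, 2, 4, 6] / [3] / [7];  Q = [1, 4, 5, 6] / [2] / [3]
  Insert 5 (step 7): P = [1, 2, 4, 5] / [3, 6] / [7];  Q = [1, 4, 5, 6] / [2, 7] / [3]
Final shape: (4, 2, 1).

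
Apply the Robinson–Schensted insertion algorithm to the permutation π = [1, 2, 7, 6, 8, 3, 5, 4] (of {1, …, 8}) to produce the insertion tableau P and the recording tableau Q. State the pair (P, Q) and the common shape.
P = [1, 2, 3, 4] / [5, 8] / [6] / [7];  Q = [1, 2, 3, 5] / [4, 7] / [6] / [8];  common shape = (4, 2, 1, 1)

Row-insert the values π_1, π_2, … into P one at a time, bumping the leftmost entry strictly greater than the inserted value down to the next row. The recording tableau Q records, in position (i, j), the step at which that cell was added to P.
  Insert 1 (step 1): P = [1];  Q = [1]
  Insert 2 (step 2): P = [1, 2];  Q = [1, 2]
  Insert 7 (step 3): P = [1, 2, 7];  Q = [1, 2, 3]
  Insert 6 (step 4): P = [1, 2, 6] / [7];  Q = [1, 2, 3] / [4]
  Insert 8 (step 5): P = [1, 2, 6, 8] / [7];  Q = [1, 2, 3, 5] / [4]
  Insert 3 (step 6): P = [1, 2, 3, 8] / [6] / [7];  Q = [1, 2, 3, 5] / [4] / [6]
  Insert 5 (step 7): P = [1, 2, 3, 5] / [6, 8] / [7];  Q = [1, 2, 3, 5] / [4, 7] / [6]
  Insert 4 (step 8): P = [1, 2, 3, 4] / [5, 8] / [6] / [7];  Q = [1, 2, 3, 5] / [4, 7] / [6] / [8]
Final shape: (4, 2, 1, 1).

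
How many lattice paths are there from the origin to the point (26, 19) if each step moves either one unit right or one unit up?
Number of paths = 2438362177020

A monotone lattice path from (0, 0) to (26, 19) consists of 26 east steps and 19 north steps in some order, so it is determined by which 26 of the 45 steps are east. The count is C(45, 26) = 2438362177020.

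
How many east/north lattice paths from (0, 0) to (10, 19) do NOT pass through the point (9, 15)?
Number of paths = 13492490

Total paths from (0, 0) to (10, 19): C(29, 10) = 20030010. Paths through (9, 15): (paths (0, 0) → (9, 15)) × (paths (9, 15) → (10, 19)) = C(24, 9) · C(5, 1) = 1307504 · 5 = 6537520. Avoidance count = 20030010 − 6537520 = 13492490.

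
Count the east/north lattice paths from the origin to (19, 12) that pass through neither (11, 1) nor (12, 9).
Number of paths = 104954901

Inclusion–exclusion. Total paths: C(31, 19) = 141120525. Through P₁: C(12, 11)·C(19, 8) = 906984. Through P₂: C(21, 12)·C(10, 7) = 35271600. Since P₁ is strictly southwest of P₂, a monotone path through both must visit P₁ then P₂; paths through both = C(12, 11)·C(9, 1)·C(10, 7) = 12960. Avoid both = 141120525 − 906984 − 35271600 + 12960 = 104954901.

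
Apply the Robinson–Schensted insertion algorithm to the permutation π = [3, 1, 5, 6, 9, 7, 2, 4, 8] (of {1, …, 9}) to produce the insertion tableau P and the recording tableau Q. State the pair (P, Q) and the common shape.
P = [1, 2, 4, 7, 8] / [3, 5, 6] / [9];  Q = [1, 3, 4, 5, 9] / [2, 6, 8] / [7];  common shape = (5, 3, 1)

Row-insert the values π_1, π_2, … into P one at a time, bumping the leftmost entry strictly greater than the inserted value down to the next row. The recording tableau Q records, in position (i, j), the step at which that cell was added to P.
  Insert 3 (step 1): P = [3];  Q = [1]
  Insert 1 (step 2): P = [1] / [3];  Q = [1] / [2]
  Insert 5 (step 3): P = [1, 5] / [3];  Q = [1, 3] / [2]
  Insert 6 (step 4): P = [1, 5, 6] / [3];  Q = [1, 3, 4] / [2]
  Insert 9 (step 5): P = [1, 5, 6, 9] / [3];  Q = [1, 3, 4, 5] / [2]
  Insert 7 (step 6): P = [1, 5, 6, 7] / [3, 9];  Q = [1, 3, 4, 5] / [2, 6]
  Insert 2 (step 7): P = [1, 2, 6, 7] / [3, 5] / [9];  Q = [1, 3, 4, 5] / [2, 6] / [7]
  Insert 4 (step 8): P = [1, 2, 4, 7] / [3, 5, 6] / [9];  Q = [1, 3, 4, 5] / [2, 6, 8] / [7]
  Insert 8 (step 9): P = [1, 2, 4, 7, 8] / [3, 5, 6] / [9];  Q = [1, 3, 4, 5, 9] / [2, 6, 8] / [7]
Final shape: (5, 3, 1).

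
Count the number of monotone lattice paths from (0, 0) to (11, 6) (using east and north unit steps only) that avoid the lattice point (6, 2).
Number of paths = 8848

Total paths from (0, 0) to (11, 6): C(17, 11) = 12376. Paths through (6, 2): (paths (0, 0) → (6, 2)) × (paths (6, 2) → (11, 6)) = C(8, 6) · C(9, 5) = 28 · 126 = 3528. Avoidance count = 12376 − 3528 = 8848.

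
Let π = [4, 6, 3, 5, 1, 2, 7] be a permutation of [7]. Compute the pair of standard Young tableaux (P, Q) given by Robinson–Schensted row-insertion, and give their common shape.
P = [1, 2, 7] / [3, 5] / [4, 6];  Q = [1, 2, 7] / [3, 4] / [5, 6];  common shape = (3, 2, 2)

Row-insert the values π_1, π_2, … into P one at a time, bumping the leftmost entry strictly greater than the inserted value down to the next row. The recording tableau Q records, in position (i, j), the step at which that cell was added to P.
  Insert 4 (step 1): P = [4];  Q = [1]
  Insert 6 (step 2): P = [4, 6];  Q = [1, 2]
  Insert 3 (step 3): P = [3, 6] / [4];  Q = [1, 2] / [3]
  Insert 5 (step 4): P = [3, 5] / [4, 6];  Q = [1, 2] / [3, 4]
  Insert 1 (step 5): P = [1, 5] / [3, 6] / [4];  Q = [1, 2] / [3, 4] / [5]
  Insert 2 (step 6): P = [1, 2] / [3, 5] / [4, 6];  Q = [1, 2] / [3, 4] / [5, 6]
  Insert 7 (step 7): P = [1, 2, 7] / [3, 5] / [4, 6];  Q = [1, 2, 7] / [3, 4] / [5, 6]
Final shape: (3, 2, 2).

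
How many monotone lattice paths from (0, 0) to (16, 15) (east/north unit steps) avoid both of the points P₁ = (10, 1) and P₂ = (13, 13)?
Number of paths = 196157885

Inclusion–exclusion. Total paths: C(31, 16) = 300540195. Through P₁: C(11, 10)·C(20, 6) = 426360. Through P₂: C(26, 13)·C(5, 3) = 104006000. Since P₁ is strictly southwest of P₂, a monotone path through both must visit P₁ then P₂; paths through both = C(11, 10)·C(15, 3)·C(5, 3) = 50050. Avoid both = 300540195 − 426360 − 104006000 + 50050 = 196157885.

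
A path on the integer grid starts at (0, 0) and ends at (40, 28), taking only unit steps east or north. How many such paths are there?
Number of paths = 9969468706125227992

A monotone lattice path from (0, 0) to (40, 28) consists of 40 east steps and 28 north steps in some order, so it is determined by which 40 of the 68 steps are east. The count is C(68, 40) = 9969468706125227992.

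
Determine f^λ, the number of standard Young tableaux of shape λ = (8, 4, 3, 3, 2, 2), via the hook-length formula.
# SYT of shape (8, 4, 3, 3, 2, 2) = 1723560300

Hook-length formula: f^λ = n! / Π hook(c), product over all cells c of the Young diagram. For λ = (8, 4, 3, 3, 2, 2), n = 22 boxes. Hook lengths by row (left-to-right, top-to-bottom): [13, 12, 9, 6, 4, 3, 2, 1]; [8, 7, 4, 1]; [6, 5, 2]; [5, 4, 1]; [3, 2]; [2, 1]. Product of hooks = 652138905600. So f^λ = 22! / 652138905600 = 1124000727777607680000 / 652138905600 = 1723560300.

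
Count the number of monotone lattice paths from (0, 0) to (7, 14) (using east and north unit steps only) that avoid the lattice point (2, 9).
Number of paths = 102420

Total paths from (0, 0) to (7, 14): C(21, 7) = 116280. Paths through (2, 9): (paths (0, 0) → (2, 9)) × (paths (2, 9) → (7, 14)) = C(11, 2) · C(10, 5) = 55 · 252 = 13860. Avoidance count = 116280 − 13860 = 102420.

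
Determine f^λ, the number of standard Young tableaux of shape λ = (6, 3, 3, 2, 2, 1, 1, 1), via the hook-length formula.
# SYT of shape (6, 3, 3, 2, 2, 1, 1, 1) = 27855520

Hook-length formula: f^λ = n! / Π hook(c), product over all cells c of the Young diagram. For λ = (6, 3, 3, 2, 2, 1, 1, 1), n = 19 boxes. Hook lengths by row (left-to-right, top-to-bottom): [13, 9, 6, 3, 2, 1]; [9, 5, 2]; [8, 4, 1]; [6, 2]; [5, 1]; [3]; [2]; [1]. Product of hooks = 4367001600. So f^λ = 19! / 4367001600 = 121645100408832000 / 4367001600 = 27855520.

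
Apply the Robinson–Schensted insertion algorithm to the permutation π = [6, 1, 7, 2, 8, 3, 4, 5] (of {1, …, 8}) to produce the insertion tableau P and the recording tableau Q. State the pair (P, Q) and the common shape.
P = [1, 2, 3, 4, 5] / [6, 7, 8];  Q = [1, 3, 5, 7, 8] / [2, 4, 6];  common shape = (5, 3)

Row-insert the values π_1, π_2, … into P one at a time, bumping the leftmost entry strictly greater than the inserted value down to the next row. The recording tableau Q records, in position (i, j), the step at which that cell was added to P.
  Insert 6 (step 1): P = [6];  Q = [1]
  Insert 1 (step 2): P = [1] / [6];  Q = [1] / [2]
  Insert 7 (step 3): P = [1, 7] / [6];  Q = [1, 3] / [2]
  Insert 2 (step 4): P = [1, 2] / [6, 7];  Q = [1, 3] / [2, 4]
  Insert 8 (step 5): P = [1, 2, 8] / [6, 7];  Q = [1, 3, 5] / [2, 4]
  Insert 3 (step 6): P = [1, 2, 3] / [6, 7, 8];  Q = [1, 3, 5] / [2, 4, 6]
  Insert 4 (step 7): P = [1, 2, 3, 4] / [6, 7, 8];  Q = [1, 3, 5, 7] / [2, 4, 6]
  Insert 5 (step 8): P = [1, 2, 3, 4, 5] / [6, 7, 8];  Q = [1, 3, 5, 7, 8] / [2, 4, 6]
Final shape: (5, 3).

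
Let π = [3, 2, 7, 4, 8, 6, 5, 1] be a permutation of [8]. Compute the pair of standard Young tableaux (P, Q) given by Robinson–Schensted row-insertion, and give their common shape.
P = [1, 4, 5] / [2, 6, 8] / [3] / [7];  Q = [1, 3, 5] / [2, 4, 6] / [7] / [8];  common shape = (3, 3, 1, 1)

Row-insert the values π_1, π_2, … into P one at a time, bumping the leftmost entry strictly greater than the inserted value down to the next row. The recording tableau Q records, in position (i, j), the step at which that cell was added to P.
  Insert 3 (step 1): P = [3];  Q = [1]
  Insert 2 (step 2): P = [2] / [3];  Q = [1] / [2]
  Insert 7 (step 3): P = [2, 7] / [3];  Q = [1, 3] / [2]
  Insert 4 (step 4): P = [2, 4] / [3, 7];  Q = [1, 3] / [2, 4]
  Insert 8 (step 5): P = [2, 4, 8] / [3, 7];  Q = [1, 3, 5] / [2, 4]
  Insert 6 (step 6): P = [2, 4, 6] / [3, 7, 8];  Q = [1, 3, 5] / [2, 4, 6]
  Insert 5 (step 7): P = [2, 4, 5] / [3, 6, 8] / [7];  Q = [1, 3, 5] / [2, 4, 6] / [7]
  Insert 1 (step 8): P = [1, 4, 5] / [2, 6, 8] / [3] / [7];  Q = [1, 3, 5] / [2, 4, 6] / [7] / [8]
Final shape: (3, 3, 1, 1).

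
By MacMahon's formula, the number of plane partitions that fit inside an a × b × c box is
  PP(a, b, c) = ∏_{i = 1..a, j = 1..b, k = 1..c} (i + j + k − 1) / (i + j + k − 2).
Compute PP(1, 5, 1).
PP(1, 5, 1) = 6

Evaluate the triple product over i = 1..1, j = 1..5, k = 1..1. The factors are (2/1) · (3/2) · (4/3) · (5/4) · (6/5). The numerators and denominators telescope so the product is an integer; carrying out the multiplication exactly gives PP(1, 5, 1) = 6.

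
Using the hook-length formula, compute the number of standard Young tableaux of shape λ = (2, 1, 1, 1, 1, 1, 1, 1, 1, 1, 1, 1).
# SYT of shape (2, 1, 1, 1, 1, 1, 1, 1, 1, 1, 1, 1) = 12

Hook-length formula: f^λ = n! / Π hook(c), product over all cells c of the Young diagram. For λ = (2, 1, 1, 1, 1, 1, 1, 1, 1, 1, 1, 1), n = 13 boxes. Hook lengths by row (left-to-right, top-to-bottom): [13, 1]; [11]; [10]; [9]; [8]; [7]; [6]; [5]; [4]; [3]; [2]; [1]. Product of hooks = 518918400. So f^λ = 13! / 518918400 = 6227020800 / 518918400 = 12.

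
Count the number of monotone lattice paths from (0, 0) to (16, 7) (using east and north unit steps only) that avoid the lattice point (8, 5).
Number of paths = 187242

Total paths from (0, 0) to (16, 7): C(23, 16) = 245157. Paths through (8, 5): (paths (0, 0) → (8, 5)) × (paths (8, 5) → (16, 7)) = C(13, 8) · C(10, 8) = 1287 · 45 = 57915. Avoidance count = 245157 − 57915 = 187242.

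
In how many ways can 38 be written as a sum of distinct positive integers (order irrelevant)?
q(38) = 864

A partition into distinct parts is a strictly decreasing sequence summing to n. The recurrence d(n, m) = d(n, m−1) + d(n−m, m−1) (use part m at most once) with q(n) = d(n, n) gives q(38) = 864. (Euler's theorem: # distinct-part partitions = # odd-part partitions.)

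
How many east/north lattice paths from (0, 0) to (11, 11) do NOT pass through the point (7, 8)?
Number of paths = 480207

Total paths from (0, 0) to (11, 11): C(22, 11) = 705432. Paths through (7, 8): (paths (0, 0) → (7, 8)) × (paths (7, 8) → (11, 11)) = C(15, 7) · C(7, 4) = 6435 · 35 = 225225. Avoidance count = 705432 − 225225 = 480207.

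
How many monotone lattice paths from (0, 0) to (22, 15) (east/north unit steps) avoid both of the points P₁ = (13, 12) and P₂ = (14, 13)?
Number of paths = 7785537260

Inclusion–exclusion. Total paths: C(37, 22) = 9364199760. Through P₁: C(25, 13)·C(12, 9) = 1144066000. Through P₂: C(27, 14)·C(10, 8) = 902623500. Since P₁ is strictly southwest of P₂, a monotone path through both must visit P₁ then P₂; paths through both = C(25, 13)·C(2, 1)·C(10, 8) = 468027000. Avoid both = 9364199760 − 1144066000 − 902623500 + 468027000 = 7785537260.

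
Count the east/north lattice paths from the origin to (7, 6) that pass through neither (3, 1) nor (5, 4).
Number of paths = 696

Inclusion–exclusion. Total paths: C(13, 7) = 1716. Through P₁: C(4, 3)·C(9, 4) = 504. Through P₂: C(9, 5)·C(4, 2) = 756. Since P₁ is strictly southwest of P₂, a monotone path through both must visit P₁ then P₂; paths through both = C(4, 3)·C(5, 2)·C(4, 2) = 240. Avoid both = 1716 − 504 − 756 + 240 = 696.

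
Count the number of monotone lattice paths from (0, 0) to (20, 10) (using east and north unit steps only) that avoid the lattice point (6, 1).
Number of paths = 24324685

Total paths from (0, 0) to (20, 10): C(30, 20) = 30045015. Paths through (6, 1): (paths (0, 0) → (6, 1)) × (paths (6, 1) → (20, 10)) = C(7, 6) · C(23, 14) = 7 · 817190 = 5720330. Avoidance count = 30045015 − 5720330 = 24324685.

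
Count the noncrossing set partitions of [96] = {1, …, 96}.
C_96 = 3721443204405954385563870541379246659709506697378694300

These noncrossing partitions are counted by the Catalan number C_n = (1/(n + 1)) · C(2n, n). For n = 96: C_96 = (1/97) · C(192, 96) = 360979990827377575399695442513786925991822149645733347100/97 = 3721443204405954385563870541379246659709506697378694300.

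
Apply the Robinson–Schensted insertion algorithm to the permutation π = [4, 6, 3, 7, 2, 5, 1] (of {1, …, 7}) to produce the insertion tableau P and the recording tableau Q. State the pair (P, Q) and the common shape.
P = [1, 5, 7] / [2, 6] / [3] / [4];  Q = [1, 2, 4] / [3, 6] / [5] / [7];  common shape = (3, 2, 1, 1)

Row-insert the values π_1, π_2, … into P one at a time, bumping the leftmost entry strictly greater than the inserted value down to the next row. The recording tableau Q records, in position (i, j), the step at which that cell was added to P.
  Insert 4 (step 1): P = [4];  Q = [1]
  Insert 6 (step 2): P = [4, 6];  Q = [1, 2]
  Insert 3 (step 3): P = [3, 6] / [4];  Q = [1, 2] / [3]
  Insert 7 (step 4): P = [3, 6, 7] / [4];  Q = [1, 2, 4] / [3]
  Insert 2 (step 5): P = [2, 6, 7] / [3] / [4];  Q = [1, 2, 4] / [3] / [5]
  Insert 5 (step 6): P = [2, 5, 7] / [3, 6] / [4];  Q = [1, 2, 4] / [3, 6] / [5]
  Insert 1 (step 7): P = [1, 5, 7] / [2, 6] / [3] / [4];  Q = [1, 2, 4] / [3, 6] / [5] / [7]
Final shape: (3, 2, 1, 1).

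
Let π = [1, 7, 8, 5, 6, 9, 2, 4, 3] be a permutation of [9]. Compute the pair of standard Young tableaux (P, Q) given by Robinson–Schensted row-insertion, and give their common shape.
P = [1, 2, 3, 9] / [4, 6] / [5, 8] / [7];  Q = [1, 2, 3, 6] / [4, 5] / [7, 8] / [9];  common shape = (4, 2, 2, 1)

Row-insert the values π_1, π_2, … into P one at a time, bumping the leftmost entry strictly greater than the inserted value down to the next row. The recording tableau Q records, in position (i, j), the step at which that cell was added to P.
  Insert 1 (step 1): P = [1];  Q = [1]
  Insert 7 (step 2): P = [1, 7];  Q = [1, 2]
  Insert 8 (step 3): P = [1, 7, 8];  Q = [1, 2, 3]
  Insert 5 (step 4): P = [1, 5, 8] / [7];  Q = [1, 2, 3] / [4]
  Insert 6 (step 5): P = [1, 5, 6] / [7, 8];  Q = [1, 2, 3] / [4, 5]
  Insert 9 (step 6): P = [1, 5, 6, 9] / [7, 8];  Q = [1, 2, 3, 6] / [4, 5]
  Insert 2 (step 7): P = [1, 2, 6, 9] / [5, 8] / [7];  Q = [1, 2, 3, 6] / [4, 5] / [7]
  Insert 4 (step 8): P = [1, 2, 4, 9] / [5, 6] / [7, 8];  Q = [1, 2, 3, 6] / [4, 5] / [7, 8]
  Insert 3 (step 9): P = [1, 2, 3, 9] / [4, 6] / [5, 8] / [7];  Q = [1, 2, 3, 6] / [4, 5] / [7, 8] / [9]
Final shape: (4, 2, 2, 1).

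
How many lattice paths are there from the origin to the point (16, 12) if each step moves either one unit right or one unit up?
Number of paths = 30421755

A monotone lattice path from (0, 0) to (16, 12) consists of 16 east steps and 12 north steps in some order, so it is determined by which 16 of the 28 steps are east. The count is C(28, 16) = 30421755.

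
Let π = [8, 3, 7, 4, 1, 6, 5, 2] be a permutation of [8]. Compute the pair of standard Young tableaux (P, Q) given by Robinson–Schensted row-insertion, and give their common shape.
P = [1, 2, 5] / [3, 4] / [6] / [7] / [8];  Q = [1, 3, 6] / [2, 7] / [4] / [5] / [8];  common shape = (3, 2, 1, 1, 1)

Row-insert the values π_1, π_2, … into P one at a time, bumping the leftmost entry strictly greater than the inserted value down to the next row. The recording tableau Q records, in position (i, j), the step at which that cell was added to P.
  Insert 8 (step 1): P = [8];  Q = [1]
  Insert 3 (step 2): P = [3] / [8];  Q = [1] / [2]
  Insert 7 (step 3): P = [3, 7] / [8];  Q = [1, 3] / [2]
  Insert 4 (step 4): P = [3, 4] / [7] / [8];  Q = [1, 3] / [2] / [4]
  Insert 1 (step 5): P = [1, 4] / [3] / [7] / [8];  Q = [1, 3] / [2] / [4] / [5]
  Insert 6 (step 6): P = [1, 4, 6] / [3] / [7] / [8];  Q = [1, 3, 6] / [2] / [4] / [5]
  Insert 5 (step 7): P = [1, 4, 5] / [3, 6] / [7] / [8];  Q = [1, 3, 6] / [2, 7] / [4] / [5]
  Insert 2 (step 8): P = [1, 2, 5] / [3, 4] / [6] / [7] / [8];  Q = [1, 3, 6] / [2, 7] / [4] / [5] / [8]
Final shape: (3, 2, 1, 1, 1).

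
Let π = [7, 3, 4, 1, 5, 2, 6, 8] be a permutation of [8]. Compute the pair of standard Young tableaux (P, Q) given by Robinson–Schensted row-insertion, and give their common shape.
P = [1, 2, 5, 6, 8] / [3, 4] / [7];  Q = [1, 3, 5, 7, 8] / [2, 6] / [4];  common shape = (5, 2, 1)

Row-insert the values π_1, π_2, … into P one at a time, bumping the leftmost entry strictly greater than the inserted value down to the next row. The recording tableau Q records, in position (i, j), the step at which that cell was added to P.
  Insert 7 (step 1): P = [7];  Q = [1]
  Insert 3 (step 2): P = [3] / [7];  Q = [1] / [2]
  Insert 4 (step 3): P = [3, 4] / [7];  Q = [1, 3] / [2]
  Insert 1 (step 4): P = [1, 4] / [3] / [7];  Q = [1, 3] / [2] / [4]
  Insert 5 (step 5): P = [1, 4, 5] / [3] / [7];  Q = [1, 3, 5] / [2] / [4]
  Insert 2 (step 6): P = [1, 2, 5] / [3, 4] / [7];  Q = [1, 3, 5] / [2, 6] / [4]
  Insert 6 (step 7): P = [1, 2, 5, 6] / [3, 4] / [7];  Q = [1, 3, 5, 7] / [2, 6] / [4]
  Insert 8 (step 8): P = [1, 2, 5, 6, 8] / [3, 4] / [7];  Q = [1, 3, 5, 7, 8] / [2, 6] / [4]
Final shape: (5, 2, 1).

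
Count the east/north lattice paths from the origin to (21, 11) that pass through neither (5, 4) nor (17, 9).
Number of paths = 62961768

Inclusion–exclusion. Total paths: C(32, 21) = 129024480. Through P₁: C(9, 5)·C(23, 16) = 30889782. Through P₂: C(26, 17)·C(6, 4) = 46868250. Since P₁ is strictly southwest of P₂, a monotone path through both must visit P₁ then P₂; paths through both = C(9, 5)·C(17, 12)·C(6, 4) = 11695320. Avoid both = 129024480 − 30889782 − 46868250 + 11695320 = 62961768.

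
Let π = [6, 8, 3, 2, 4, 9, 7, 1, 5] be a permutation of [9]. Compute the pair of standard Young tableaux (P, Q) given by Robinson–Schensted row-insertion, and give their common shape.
P = [1, 4, 5] / [2, 7, 9] / [3, 8] / [6];  Q = [1, 2, 6] / [3, 5, 7] / [4, 9] / [8];  common shape = (3, 3, 2, 1)

Row-insert the values π_1, π_2, … into P one at a time, bumping the leftmost entry strictly greater than the inserted value down to the next row. The recording tableau Q records, in position (i, j), the step at which that cell was added to P.
  Insert 6 (step 1): P = [6];  Q = [1]
  Insert 8 (step 2): P = [6, 8];  Q = [1, 2]
  Insert 3 (step 3): P = [3, 8] / [6];  Q = [1, 2] / [3]
  Insert 2 (step 4): P = [2, 8] / [3] / [6];  Q = [1, 2] / [3] / [4]
  Insert 4 (step 5): P = [2, 4] / [3, 8] / [6];  Q = [1, 2] / [3, 5] / [4]
  Insert 9 (step 6): P = [2, 4, 9] / [3, 8] / [6];  Q = [1, 2, 6] / [3, 5] / [4]
  Insert 7 (step 7): P = [2, 4, 7] / [3, 8, 9] / [6];  Q = [1, 2, 6] / [3, 5, 7] / [4]
  Insert 1 (step 8): P = [1, 4, 7] / [2, 8, 9] / [3] / [6];  Q = [1, 2, 6] / [3, 5, 7] / [4] / [8]
  Insert 5 (step 9): P = [1, 4, 5] / [2, 7, 9] / [3, 8] / [6];  Q = [1, 2, 6] / [3, 5, 7] / [4, 9] / [8]
Final shape: (3, 3, 2, 1).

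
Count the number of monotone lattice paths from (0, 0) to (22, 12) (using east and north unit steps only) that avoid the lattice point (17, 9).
Number of paths = 373379240

Total paths from (0, 0) to (22, 12): C(34, 22) = 548354040. Paths through (17, 9): (paths (0, 0) → (17, 9)) × (paths (17, 9) → (22, 12)) = C(26, 17) · C(8, 5) = 3124550 · 56 = 174974800. Avoidance count = 548354040 − 174974800 = 373379240.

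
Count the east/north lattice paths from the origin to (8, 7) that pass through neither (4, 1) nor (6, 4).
Number of paths = 3785

Inclusion–exclusion. Total paths: C(15, 8) = 6435. Through P₁: C(5, 4)·C(10, 4) = 1050. Through P₂: C(10, 6)·C(5, 2) = 2100. Since P₁ is strictly southwest of P₂, a monotone path through both must visit P₁ then P₂; paths through both = C(5, 4)·C(5, 2)·C(5, 2) = 500. Avoid both = 6435 − 1050 − 2100 + 500 = 3785.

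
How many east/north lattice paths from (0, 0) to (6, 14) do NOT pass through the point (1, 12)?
Number of paths = 38487

Total paths from (0, 0) to (6, 14): C(20, 6) = 38760. Paths through (1, 12): (paths (0, 0) → (1, 12)) × (paths (1, 12) → (6, 14)) = C(13, 1) · C(7, 5) = 13 · 21 = 273. Avoidance count = 38760 − 273 = 38487.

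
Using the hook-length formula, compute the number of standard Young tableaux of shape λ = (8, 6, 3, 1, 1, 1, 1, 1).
# SYT of shape (8, 6, 3, 1, 1, 1, 1, 1) = 1045626582

Hook-length formula: f^λ = n! / Π hook(c), product over all cells c of the Young diagram. For λ = (8, 6, 3, 1, 1, 1, 1, 1), n = 22 boxes. Hook lengths by row (left-to-right, top-to-bottom): [15, 9, 8, 6, 5, 4, 2, 1]; [12, 6, 5, 3, 2, 1]; [8, 2, 1]; [5]; [4]; [3]; [2]; [1]. Product of hooks = 1074954240000. So f^λ = 22! / 1074954240000 = 1124000727777607680000 / 1074954240000 = 1045626582.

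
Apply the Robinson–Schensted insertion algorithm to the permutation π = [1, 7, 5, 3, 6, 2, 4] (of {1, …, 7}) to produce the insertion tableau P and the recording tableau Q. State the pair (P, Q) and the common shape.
P = [1, 2, 4] / [3, 6] / [5] / [7];  Q = [1, 2, 5] / [3, 7] / [4] / [6];  common shape = (3, 2, 1, 1)

Row-insert the values π_1, π_2, … into P one at a time, bumping the leftmost entry strictly greater than the inserted value down to the next row. The recording tableau Q records, in position (i, j), the step at which that cell was added to P.
  Insert 1 (step 1): P = [1];  Q = [1]
  Insert 7 (step 2): P = [1, 7];  Q = [1, 2]
  Insert 5 (step 3): P = [1, 5] / [7];  Q = [1, 2] / [3]
  Insert 3 (step 4): P = [1, 3] / [5] / [7];  Q = [1, 2] / [3] / [4]
  Insert 6 (step 5): P = [1, 3, 6] / [5] / [7];  Q = [1, 2, 5] / [3] / [4]
  Insert 2 (step 6): P = [1, 2, 6] / [3] / [5] / [7];  Q = [1, 2, 5] / [3] / [4] / [6]
  Insert 4 (step 7): P = [1, 2, 4] / [3, 6] / [5] / [7];  Q = [1, 2, 5] / [3, 7] / [4] / [6]
Final shape: (3, 2, 1, 1).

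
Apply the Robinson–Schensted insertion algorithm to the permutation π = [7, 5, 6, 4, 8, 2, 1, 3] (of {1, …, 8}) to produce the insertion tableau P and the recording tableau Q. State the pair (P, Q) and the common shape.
P = [1, 3, 8] / [2, 6] / [4] / [5] / [7];  Q = [1, 3, 5] / [2, 8] / [4] / [6] / [7];  common shape = (3, 2, 1, 1, 1)

Row-insert the values π_1, π_2, … into P one at a time, bumping the leftmost entry strictly greater than the inserted value down to the next row. The recording tableau Q records, in position (i, j), the step at which that cell was added to P.
  Insert 7 (step 1): P = [7];  Q = [1]
  Insert 5 (step 2): P = [5] / [7];  Q = [1] / [2]
  Insert 6 (step 3): P = [5, 6] / [7];  Q = [1, 3] / [2]
  Insert 4 (step 4): P = [4, 6] / [5] / [7];  Q = [1, 3] / [2] / [4]
  Insert 8 (step 5): P = [4, 6, 8] / [5] / [7];  Q = [1, 3, 5] / [2] / [4]
  Insert 2 (step 6): P = [2, 6, 8] / [4] / [5] / [7];  Q = [1, 3, 5] / [2] / [4] / [6]
  Insert 1 (step 7): P = [1, 6, 8] / [2] / [4] / [5] / [7];  Q = [1, 3, 5] / [2] / [4] / [6] / [7]
  Insert 3 (step 8): P = [1, 3, 8] / [2, 6] / [4] / [5] / [7];  Q = [1, 3, 5] / [2, 8] / [4] / [6] / [7]
Final shape: (3, 2, 1, 1, 1).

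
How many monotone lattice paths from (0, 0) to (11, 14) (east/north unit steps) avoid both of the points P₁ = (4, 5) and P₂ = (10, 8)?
Number of paths = 2783742

Inclusion–exclusion. Total paths: C(25, 11) = 4457400. Through P₁: C(9, 4)·C(16, 7) = 1441440. Through P₂: C(18, 10)·C(7, 1) = 306306. Since P₁ is strictly southwest of P₂, a monotone path through both must visit P₁ then P₂; paths through both = C(9, 4)·C(9, 6)·C(7, 1) = 74088. Avoid both = 4457400 − 1441440 − 306306 + 74088 = 2783742.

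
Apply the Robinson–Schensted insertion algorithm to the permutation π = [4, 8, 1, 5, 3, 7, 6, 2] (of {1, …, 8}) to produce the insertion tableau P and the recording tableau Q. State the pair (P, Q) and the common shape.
P = [1, 2, 6] / [3, 5, 7] / [4] / [8];  Q = [1, 2, 6] / [3, 4, 7] / [5] / [8];  common shape = (3, 3, 1, 1)

Row-insert the values π_1, π_2, … into P one at a time, bumping the leftmost entry strictly greater than the inserted value down to the next row. The recording tableau Q records, in position (i, j), the step at which that cell was added to P.
  Insert 4 (step 1): P = [4];  Q = [1]
  Insert 8 (step 2): P = [4, 8];  Q = [1, 2]
  Insert 1 (step 3): P = [1, 8] / [4];  Q = [1, 2] / [3]
  Insert 5 (step 4): P = [1, 5] / [4, 8];  Q = [1, 2] / [3, 4]
  Insert 3 (step 5): P = [1, 3] / [4, 5] / [8];  Q = [1, 2] / [3, 4] / [5]
  Insert 7 (step 6): P = [1, 3, 7] / [4, 5] / [8];  Q = [1, 2, 6] / [3, 4] / [5]
  Insert 6 (step 7): P = [1, 3, 6] / [4, 5, 7] / [8];  Q = [1, 2, 6] / [3, 4, 7] / [5]
  Insert 2 (step 8): P = [1, 2, 6] / [3, 5, 7] / [4] / [8];  Q = [1, 2, 6] / [3, 4, 7] / [5] / [8]
Final shape: (3, 3, 1, 1).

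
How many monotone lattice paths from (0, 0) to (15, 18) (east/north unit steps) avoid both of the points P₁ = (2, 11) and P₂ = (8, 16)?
Number of paths = 1005932100

Inclusion–exclusion. Total paths: C(33, 15) = 1037158320. Through P₁: C(13, 2)·C(20, 13) = 6046560. Through P₂: C(24, 8)·C(9, 7) = 26476956. Since P₁ is strictly southwest of P₂, a monotone path through both must visit P₁ then P₂; paths through both = C(13, 2)·C(11, 6)·C(9, 7) = 1297296. Avoid both = 1037158320 − 6046560 − 26476956 + 1297296 = 1005932100.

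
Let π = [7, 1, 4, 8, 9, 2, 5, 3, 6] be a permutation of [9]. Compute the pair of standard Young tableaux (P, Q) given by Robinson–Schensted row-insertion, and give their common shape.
P = [1, 2, 3, 6] / [4, 5, 9] / [7, 8];  Q = [1, 3, 4, 5] / [2, 7, 9] / [6, 8];  common shape = (4, 3, 2)

Row-insert the values π_1, π_2, … into P one at a time, bumping the leftmost entry strictly greater than the inserted value down to the next row. The recording tableau Q records, in position (i, j), the step at which that cell was added to P.
  Insert 7 (step 1): P = [7];  Q = [1]
  Insert 1 (step 2): P = [1] / [7];  Q = [1] / [2]
  Insert 4 (step 3): P = [1, 4] / [7];  Q = [1, 3] / [2]
  Insert 8 (step 4): P = [1, 4, 8] / [7];  Q = [1, 3, 4] / [2]
  Insert 9 (step 5): P = [1, 4, 8, 9] / [7];  Q = [1, 3, 4, 5] / [2]
  Insert 2 (step 6): P = [1, 2, 8, 9] / [4] / [7];  Q = [1, 3, 4, 5] / [2] / [6]
  Insert 5 (step 7): P = [1, 2, 5, 9] / [4, 8] / [7];  Q = [1, 3, 4, 5] / [2, 7] / [6]
  Insert 3 (step 8): P = [1, 2, 3, 9] / [4, 5] / [7, 8];  Q = [1, 3, 4, 5] / [2, 7] / [6, 8]
  Insert 6 (step 9): P = [1, 2, 3, 6] / [4, 5, 9] / [7, 8];  Q = [1, 3, 4, 5] / [2, 7, 9] / [6, 8]
Final shape: (4, 3, 2).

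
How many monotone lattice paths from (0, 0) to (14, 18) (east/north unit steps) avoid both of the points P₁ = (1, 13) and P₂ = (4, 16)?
Number of paths = 471014358

Inclusion–exclusion. Total paths: C(32, 14) = 471435600. Through P₁: C(14, 1)·C(18, 13) = 119952. Through P₂: C(20, 4)·C(12, 10) = 319770. Since P₁ is strictly southwest of P₂, a monotone path through both must visit P₁ then P₂; paths through both = C(14, 1)·C(6, 3)·C(12, 10) = 18480. Avoid both = 471435600 − 119952 − 319770 + 18480 = 471014358.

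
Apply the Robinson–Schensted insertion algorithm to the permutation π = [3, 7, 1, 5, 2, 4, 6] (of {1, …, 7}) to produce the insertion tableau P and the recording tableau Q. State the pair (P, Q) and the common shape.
P = [1, 2, 4, 6] / [3, 5] / [7];  Q = [1, 2, 6, 7] / [3, 4] / [5];  common shape = (4, 2, 1)

Row-insert the values π_1, π_2, … into P one at a time, bumping the leftmost entry strictly greater than the inserted value down to the next row. The recording tableau Q records, in position (i, j), the step at which that cell was added to P.
  Insert 3 (step 1): P = [3];  Q = [1]
  Insert 7 (step 2): P = [3, 7];  Q = [1, 2]
  Insert 1 (step 3): P = [1, 7] / [3];  Q = [1, 2] / [3]
  Insert 5 (step 4): P = [1, 5] / [3, 7];  Q = [1, 2] / [3, 4]
  Insert 2 (step 5): P = [1, 2] / [3, 5] / [7];  Q = [1, 2] / [3, 4] / [5]
  Insert 4 (step 6): P = [1, 2, 4] / [3, 5] / [7];  Q = [1, 2, 6] / [3, 4] / [5]
  Insert 6 (step 7): P = [1, 2, 4, 6] / [3, 5] / [7];  Q = [1, 2, 6, 7] / [3, 4] / [5]
Final shape: (4, 2, 1).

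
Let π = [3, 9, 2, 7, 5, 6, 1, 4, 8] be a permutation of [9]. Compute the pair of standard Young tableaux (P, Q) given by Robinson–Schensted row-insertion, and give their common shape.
P = [1, 4, 6, 8] / [2, 5] / [3, 7] / [9];  Q = [1, 2, 6, 9] / [3, 4] / [5, 8] / [7];  common shape = (4, 2, 2, 1)

Row-insert the values π_1, π_2, … into P one at a time, bumping the leftmost entry strictly greater than the inserted value down to the next row. The recording tableau Q records, in position (i, j), the step at which that cell was added to P.
  Insert 3 (step 1): P = [3];  Q = [1]
  Insert 9 (step 2): P = [3, 9];  Q = [1, 2]
  Insert 2 (step 3): P = [2, 9] / [3];  Q = [1, 2] / [3]
  Insert 7 (step 4): P = [2, 7] / [3, 9];  Q = [1, 2] / [3, 4]
  Insert 5 (step 5): P = [2, 5] / [3, 7] / [9];  Q = [1, 2] / [3, 4] / [5]
  Insert 6 (step 6): P = [2, 5, 6] / [3, 7] / [9];  Q = [1, 2, 6] / [3, 4] / [5]
  Insert 1 (step 7): P = [1, 5, 6] / [2, 7] / [3] / [9];  Q = [1, 2, 6] / [3, 4] / [5] / [7]
  Insert 4 (step 8): P = [1, 4, 6] / [2, 5] / [3, 7] / [9];  Q = [1, 2, 6] / [3, 4] / [5, 8] / [7]
  Insert 8 (step 9): P = [1, 4, 6, 8] / [2, 5] / [3, 7] / [9];  Q = [1, 2, 6, 9] / [3, 4] / [5, 8] / [7]
Final shape: (4, 2, 2, 1).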